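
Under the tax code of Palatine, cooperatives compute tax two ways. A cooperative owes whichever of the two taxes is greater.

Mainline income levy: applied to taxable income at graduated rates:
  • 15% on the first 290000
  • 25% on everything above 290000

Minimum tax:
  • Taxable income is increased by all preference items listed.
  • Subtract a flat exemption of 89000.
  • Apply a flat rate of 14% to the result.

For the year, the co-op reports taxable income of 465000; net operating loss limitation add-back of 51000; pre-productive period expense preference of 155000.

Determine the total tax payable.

Minimum tax:
  Adjusted income: 465000 + 51000 + 155000 = 671000
  Less exemption 89000 → base 582000
  582000 × 14% = 81480

Mainline income levy:
  290000 × 15% = 43500
  175000 × 25% = 43750
  → 87250

87250 > 81480, so the mainline income levy governs.

87250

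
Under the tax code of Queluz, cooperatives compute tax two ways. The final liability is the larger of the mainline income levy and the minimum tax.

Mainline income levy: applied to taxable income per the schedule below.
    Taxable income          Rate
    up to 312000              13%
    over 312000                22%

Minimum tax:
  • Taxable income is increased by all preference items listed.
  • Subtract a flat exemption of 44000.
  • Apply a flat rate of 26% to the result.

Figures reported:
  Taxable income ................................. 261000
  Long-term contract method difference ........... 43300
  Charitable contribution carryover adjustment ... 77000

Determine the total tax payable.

Minimum tax:
  Adjusted income: 261000 + 43300 + 77000 = 381300
  Less exemption 44000 → base 337300
  337300 × 26% = 87698

Mainline income levy:
  261000 × 13% = 33930

87698 > 33930, so the minimum tax is the binding amount.

87698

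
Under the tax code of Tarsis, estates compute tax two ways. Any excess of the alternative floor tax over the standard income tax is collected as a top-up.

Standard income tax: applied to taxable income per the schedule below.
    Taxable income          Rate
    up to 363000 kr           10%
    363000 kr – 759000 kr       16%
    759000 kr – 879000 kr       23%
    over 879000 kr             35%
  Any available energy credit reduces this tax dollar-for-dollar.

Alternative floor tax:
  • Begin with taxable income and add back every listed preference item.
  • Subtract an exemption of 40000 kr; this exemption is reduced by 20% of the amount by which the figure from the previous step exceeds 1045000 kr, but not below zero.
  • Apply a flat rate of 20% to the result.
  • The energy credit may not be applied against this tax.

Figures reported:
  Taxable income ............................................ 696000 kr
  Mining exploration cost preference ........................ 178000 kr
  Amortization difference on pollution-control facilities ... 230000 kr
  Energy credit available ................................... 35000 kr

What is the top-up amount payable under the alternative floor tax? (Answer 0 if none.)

Standard income tax:
  363000 kr × 10% = 36300 kr
  333000 kr × 16% = 53280 kr
  → 89580 kr
  Less energy credit 35000 kr → 54580 kr

Alternative floor tax:
  Adjusted income: 696000 kr + 178000 kr + 230000 kr = 1104000 kr
  Exemption: 40000 kr − 20% × (1104000 kr − 1045000 kr) = 40000 kr − 11800 kr = 28200 kr
  Base: 1104000 kr − 28200 kr = 1075800 kr
  1075800 kr × 20% = 215160 kr

Excess of alternative floor tax over standard income tax: 215160 kr − 54580 kr = 160580 kr.

160580 kr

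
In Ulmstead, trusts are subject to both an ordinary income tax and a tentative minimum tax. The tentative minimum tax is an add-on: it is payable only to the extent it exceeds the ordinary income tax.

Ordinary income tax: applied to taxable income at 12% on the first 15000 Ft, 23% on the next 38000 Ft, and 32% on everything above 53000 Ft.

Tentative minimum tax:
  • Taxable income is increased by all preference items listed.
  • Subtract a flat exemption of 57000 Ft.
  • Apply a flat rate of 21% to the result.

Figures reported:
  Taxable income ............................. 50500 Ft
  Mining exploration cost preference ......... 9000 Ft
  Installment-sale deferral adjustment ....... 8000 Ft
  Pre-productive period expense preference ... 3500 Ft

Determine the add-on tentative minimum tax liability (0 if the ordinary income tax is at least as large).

Ordinary income tax:
  15000 Ft × 12% = 1800 Ft
  35500 Ft × 23% = 8165 Ft
  → 9965 Ft

Tentative minimum tax:
  Adjusted income: 50500 Ft + 9000 Ft + 8000 Ft + 3500 Ft = 71000 Ft
  Less exemption 57000 Ft → base 14000 Ft
  14000 Ft × 21% = 2940 Ft

2940 Ft ≤ 9965 Ft, so no add-on is due.

0 Ft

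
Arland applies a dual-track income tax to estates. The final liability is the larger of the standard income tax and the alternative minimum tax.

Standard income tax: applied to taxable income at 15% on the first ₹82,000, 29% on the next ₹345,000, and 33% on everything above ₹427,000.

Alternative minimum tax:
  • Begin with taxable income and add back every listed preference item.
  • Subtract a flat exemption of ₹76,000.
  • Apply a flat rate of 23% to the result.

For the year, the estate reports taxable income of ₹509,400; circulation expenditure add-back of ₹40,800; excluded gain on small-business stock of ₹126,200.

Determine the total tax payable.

₹139,542

Alternative minimum tax:
  Adjusted income: ₹509,400 + ₹40,800 + ₹126,200 = ₹676,400
  Less exemption ₹76,000 → base ₹600,400
  ₹600,400 × 23% = ₹138,092

Standard income tax:
  ₹82,000 × 15% = ₹12,300
  ₹345,000 × 29% = ₹100,050
  ₹82,400 × 33% = ₹27,192
  → ₹139,542

₹139,542 > ₹138,092, so the standard income tax governs.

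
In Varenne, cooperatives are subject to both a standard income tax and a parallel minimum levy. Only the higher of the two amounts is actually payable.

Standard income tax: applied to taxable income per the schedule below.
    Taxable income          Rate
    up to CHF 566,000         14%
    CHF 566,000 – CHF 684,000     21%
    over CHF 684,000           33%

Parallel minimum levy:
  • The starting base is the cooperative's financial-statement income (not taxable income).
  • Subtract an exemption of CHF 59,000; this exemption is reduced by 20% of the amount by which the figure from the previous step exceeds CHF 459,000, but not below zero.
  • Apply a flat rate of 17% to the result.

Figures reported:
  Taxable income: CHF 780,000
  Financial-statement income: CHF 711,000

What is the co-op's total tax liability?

CHF 135,700

Standard income tax:
  CHF 566,000 × 14% = CHF 79,240
  CHF 118,000 × 21% = CHF 24,780
  CHF 96,000 × 33% = CHF 31,680
  → CHF 135,700

Parallel minimum levy:
  Base (financial-statement income): CHF 711,000
  Exemption: CHF 59,000 − 20% × (CHF 711,000 − CHF 459,000) = CHF 59,000 − CHF 50,400 = CHF 8,600
  Base: CHF 711,000 − CHF 8,600 = CHF 702,400
  CHF 702,400 × 17% = CHF 119,408

CHF 135,700 > CHF 119,408, so the standard income tax governs.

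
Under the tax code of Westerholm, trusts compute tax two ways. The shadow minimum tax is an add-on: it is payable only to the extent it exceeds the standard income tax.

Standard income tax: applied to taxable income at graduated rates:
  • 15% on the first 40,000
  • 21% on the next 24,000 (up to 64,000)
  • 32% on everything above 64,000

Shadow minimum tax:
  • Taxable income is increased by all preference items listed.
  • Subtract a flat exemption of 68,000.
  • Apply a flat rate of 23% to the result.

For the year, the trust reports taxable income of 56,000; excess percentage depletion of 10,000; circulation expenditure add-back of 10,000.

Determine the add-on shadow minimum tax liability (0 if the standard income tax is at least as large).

Standard income tax:
  40,000 × 15% = 6,000
  16,000 × 21% = 3,360
  → 9,360

Shadow minimum tax:
  Adjusted income: 56,000 + 10,000 + 10,000 = 76,000
  Less exemption 68,000 → base 8,000
  8,000 × 23% = 1,840

1,840 ≤ 9,360, so no add-on is due.

0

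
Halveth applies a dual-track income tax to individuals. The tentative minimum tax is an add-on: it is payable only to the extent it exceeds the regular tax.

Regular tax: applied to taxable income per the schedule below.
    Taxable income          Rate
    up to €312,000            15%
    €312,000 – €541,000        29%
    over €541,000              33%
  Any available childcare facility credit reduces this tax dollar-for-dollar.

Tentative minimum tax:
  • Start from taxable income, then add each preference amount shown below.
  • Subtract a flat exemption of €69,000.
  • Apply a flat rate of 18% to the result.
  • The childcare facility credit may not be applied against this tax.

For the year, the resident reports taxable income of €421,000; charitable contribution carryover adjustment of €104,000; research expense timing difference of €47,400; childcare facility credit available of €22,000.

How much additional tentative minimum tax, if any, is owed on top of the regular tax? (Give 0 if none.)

Regular tax:
  €312,000 × 15% = €46,800
  €109,000 × 29% = €31,610
  → €78,410
  Less childcare facility credit €22,000 → €56,410

Tentative minimum tax:
  Adjusted income: €421,000 + €104,000 + €47,400 = €572,400
  Less exemption €69,000 → base €503,400
  €503,400 × 18% = €90,612

Excess of tentative minimum tax over regular tax: €90,612 − €56,410 = €34,202.

€34,202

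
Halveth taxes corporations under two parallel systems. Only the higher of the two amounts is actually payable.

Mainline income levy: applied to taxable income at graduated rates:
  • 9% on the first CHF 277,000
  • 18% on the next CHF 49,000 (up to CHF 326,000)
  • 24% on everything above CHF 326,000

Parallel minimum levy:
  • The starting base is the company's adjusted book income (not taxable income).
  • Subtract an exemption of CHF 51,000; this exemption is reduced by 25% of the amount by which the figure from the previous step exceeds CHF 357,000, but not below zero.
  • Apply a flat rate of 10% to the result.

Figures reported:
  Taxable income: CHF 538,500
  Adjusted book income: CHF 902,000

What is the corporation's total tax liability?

Mainline income levy:
  CHF 277,000 × 9% = CHF 24,930
  CHF 49,000 × 18% = CHF 8,820
  CHF 212,500 × 24% = CHF 51,000
  → CHF 84,750

Parallel minimum levy:
  Base (adjusted book income): CHF 902,000
  Exemption: 25% × (CHF 902,000 − CHF 357,000) = CHF 136,250 ≥ CHF 51,000, so the exemption is fully phased out
  Base: CHF 902,000 − CHF 0 = CHF 902,000
  CHF 902,000 × 10% = CHF 90,200

CHF 90,200 > CHF 84,750, so the parallel minimum levy is the binding amount.

CHF 90,200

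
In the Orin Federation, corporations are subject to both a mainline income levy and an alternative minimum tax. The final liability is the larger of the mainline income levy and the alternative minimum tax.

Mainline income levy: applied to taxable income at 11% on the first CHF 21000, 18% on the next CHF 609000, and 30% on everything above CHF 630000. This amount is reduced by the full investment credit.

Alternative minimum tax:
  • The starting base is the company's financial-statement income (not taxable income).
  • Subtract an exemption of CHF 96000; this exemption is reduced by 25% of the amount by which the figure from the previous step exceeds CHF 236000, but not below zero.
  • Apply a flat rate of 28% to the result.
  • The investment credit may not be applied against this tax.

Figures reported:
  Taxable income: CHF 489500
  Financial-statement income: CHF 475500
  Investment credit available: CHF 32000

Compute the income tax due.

Alternative minimum tax:
  Base (financial-statement income): CHF 475500
  Exemption: CHF 96000 − 25% × (CHF 475500 − CHF 236000) = CHF 96000 − CHF 59875 = CHF 36125
  Base: CHF 475500 − CHF 36125 = CHF 439375
  CHF 439375 × 28% = CHF 123025

Mainline income levy:
  CHF 21000 × 11% = CHF 2310
  CHF 468500 × 18% = CHF 84330
  → CHF 86640
  Less investment credit CHF 32000 → CHF 54640

CHF 123025 > CHF 54640, so the alternative minimum tax is the binding amount.

CHF 123025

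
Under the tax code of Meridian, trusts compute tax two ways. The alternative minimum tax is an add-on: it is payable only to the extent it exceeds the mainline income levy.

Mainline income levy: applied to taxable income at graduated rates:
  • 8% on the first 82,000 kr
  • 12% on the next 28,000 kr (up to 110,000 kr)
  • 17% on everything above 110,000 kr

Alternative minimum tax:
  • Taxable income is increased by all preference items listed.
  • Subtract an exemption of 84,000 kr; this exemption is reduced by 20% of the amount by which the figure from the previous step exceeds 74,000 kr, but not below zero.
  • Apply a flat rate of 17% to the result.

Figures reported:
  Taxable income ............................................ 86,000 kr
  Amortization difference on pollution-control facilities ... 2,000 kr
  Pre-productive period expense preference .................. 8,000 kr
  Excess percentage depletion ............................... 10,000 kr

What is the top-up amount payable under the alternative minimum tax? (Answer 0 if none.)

0 kr

Mainline income levy:
  82,000 kr × 8% = 6,560 kr
  4,000 kr × 12% = 480 kr
  → 7,040 kr

Alternative minimum tax:
  Adjusted income: 86,000 kr + 2,000 kr + 8,000 kr + 10,000 kr = 106,000 kr
  Exemption: 84,000 kr − 20% × (106,000 kr − 74,000 kr) = 84,000 kr − 6,400 kr = 77,600 kr
  Base: 106,000 kr − 77,600 kr = 28,400 kr
  28,400 kr × 17% = 4,828 kr

4,828 kr ≤ 7,040 kr, so no add-on is due.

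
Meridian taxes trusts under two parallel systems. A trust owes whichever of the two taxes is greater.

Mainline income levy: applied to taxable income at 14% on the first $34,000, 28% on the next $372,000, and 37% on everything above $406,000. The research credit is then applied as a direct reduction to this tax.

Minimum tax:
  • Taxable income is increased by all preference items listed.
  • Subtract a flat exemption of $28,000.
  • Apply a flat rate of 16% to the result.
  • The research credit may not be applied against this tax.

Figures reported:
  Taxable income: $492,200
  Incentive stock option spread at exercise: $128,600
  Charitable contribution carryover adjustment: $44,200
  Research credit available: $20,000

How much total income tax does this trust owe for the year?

$120,814

Minimum tax:
  Adjusted income: $492,200 + $128,600 + $44,200 = $665,000
  Less exemption $28,000 → base $637,000
  $637,000 × 16% = $101,920

Mainline income levy:
  $34,000 × 14% = $4,760
  $372,000 × 28% = $104,160
  $86,200 × 37% = $31,894
  → $140,814
  Less research credit $20,000 → $120,814

$120,814 > $101,920, so the mainline income levy governs.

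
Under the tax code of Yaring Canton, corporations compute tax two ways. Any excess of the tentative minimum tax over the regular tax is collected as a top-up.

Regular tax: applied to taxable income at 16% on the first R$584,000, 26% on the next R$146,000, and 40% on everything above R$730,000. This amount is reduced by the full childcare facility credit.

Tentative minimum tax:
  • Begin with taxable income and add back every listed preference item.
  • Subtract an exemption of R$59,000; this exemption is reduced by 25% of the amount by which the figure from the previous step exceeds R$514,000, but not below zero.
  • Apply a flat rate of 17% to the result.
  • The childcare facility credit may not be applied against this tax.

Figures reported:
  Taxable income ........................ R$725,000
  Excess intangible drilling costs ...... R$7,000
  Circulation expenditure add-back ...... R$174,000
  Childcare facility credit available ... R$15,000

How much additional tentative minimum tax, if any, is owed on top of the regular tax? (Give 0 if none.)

R$38,920

Regular tax:
  R$584,000 × 16% = R$93,440
  R$141,000 × 26% = R$36,660
  → R$130,100
  Less childcare facility credit R$15,000 → R$115,100

Tentative minimum tax:
  Adjusted income: R$725,000 + R$7,000 + R$174,000 = R$906,000
  Exemption: 25% × (R$906,000 − R$514,000) = R$98,000 ≥ R$59,000, so the exemption is fully phased out
  Base: R$906,000 − R$0 = R$906,000
  R$906,000 × 17% = R$154,020

Excess of tentative minimum tax over regular tax: R$154,020 − R$115,100 = R$38,920.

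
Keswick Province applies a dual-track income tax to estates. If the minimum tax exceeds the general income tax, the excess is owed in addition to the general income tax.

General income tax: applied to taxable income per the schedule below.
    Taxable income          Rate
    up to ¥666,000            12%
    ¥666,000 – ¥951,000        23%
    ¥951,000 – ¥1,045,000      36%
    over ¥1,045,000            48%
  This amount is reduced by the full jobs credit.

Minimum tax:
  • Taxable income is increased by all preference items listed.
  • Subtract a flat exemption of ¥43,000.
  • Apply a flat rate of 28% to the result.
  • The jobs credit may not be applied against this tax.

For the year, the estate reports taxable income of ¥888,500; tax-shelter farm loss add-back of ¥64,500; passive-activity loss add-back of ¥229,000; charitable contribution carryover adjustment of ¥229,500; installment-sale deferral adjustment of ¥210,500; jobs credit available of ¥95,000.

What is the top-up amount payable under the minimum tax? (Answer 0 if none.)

¥406,025

General income tax:
  ¥666,000 × 12% = ¥79,920
  ¥222,500 × 23% = ¥51,175
  → ¥131,095
  Less jobs credit ¥95,000 → ¥36,095

Minimum tax:
  Adjusted income: ¥888,500 + ¥64,500 + ¥229,000 + ¥229,500 + ¥210,500 = ¥1,622,000
  Less exemption ¥43,000 → base ¥1,579,000
  ¥1,579,000 × 28% = ¥442,120

Excess of minimum tax over general income tax: ¥442,120 − ¥36,095 = ¥406,025.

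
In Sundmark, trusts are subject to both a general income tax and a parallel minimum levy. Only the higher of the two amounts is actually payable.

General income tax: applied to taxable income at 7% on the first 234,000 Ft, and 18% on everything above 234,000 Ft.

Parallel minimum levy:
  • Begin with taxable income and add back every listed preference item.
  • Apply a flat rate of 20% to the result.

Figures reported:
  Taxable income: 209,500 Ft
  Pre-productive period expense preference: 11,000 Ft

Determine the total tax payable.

Parallel minimum levy:
  Adjusted income: 209,500 Ft + 11,000 Ft = 220,500 Ft
  220,500 Ft × 20% = 44,100 Ft

General income tax:
  209,500 Ft × 7% = 14,665 Ft

44,100 Ft > 14,665 Ft, so the parallel minimum levy is the binding amount.

44,100 Ft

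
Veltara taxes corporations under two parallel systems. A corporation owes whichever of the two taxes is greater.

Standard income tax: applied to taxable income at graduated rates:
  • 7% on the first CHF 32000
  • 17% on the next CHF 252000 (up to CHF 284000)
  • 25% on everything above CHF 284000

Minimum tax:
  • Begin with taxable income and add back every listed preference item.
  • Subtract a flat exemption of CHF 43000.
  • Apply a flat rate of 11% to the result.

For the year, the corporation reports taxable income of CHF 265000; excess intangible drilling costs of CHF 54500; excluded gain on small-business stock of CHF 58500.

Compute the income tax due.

Standard income tax:
  CHF 32000 × 7% = CHF 2240
  CHF 233000 × 17% = CHF 39610
  → CHF 41850

Minimum tax:
  Adjusted income: CHF 265000 + CHF 54500 + CHF 58500 = CHF 378000
  Less exemption CHF 43000 → base CHF 335000
  CHF 335000 × 11% = CHF 36850

CHF 41850 > CHF 36850, so the standard income tax governs.

CHF 41850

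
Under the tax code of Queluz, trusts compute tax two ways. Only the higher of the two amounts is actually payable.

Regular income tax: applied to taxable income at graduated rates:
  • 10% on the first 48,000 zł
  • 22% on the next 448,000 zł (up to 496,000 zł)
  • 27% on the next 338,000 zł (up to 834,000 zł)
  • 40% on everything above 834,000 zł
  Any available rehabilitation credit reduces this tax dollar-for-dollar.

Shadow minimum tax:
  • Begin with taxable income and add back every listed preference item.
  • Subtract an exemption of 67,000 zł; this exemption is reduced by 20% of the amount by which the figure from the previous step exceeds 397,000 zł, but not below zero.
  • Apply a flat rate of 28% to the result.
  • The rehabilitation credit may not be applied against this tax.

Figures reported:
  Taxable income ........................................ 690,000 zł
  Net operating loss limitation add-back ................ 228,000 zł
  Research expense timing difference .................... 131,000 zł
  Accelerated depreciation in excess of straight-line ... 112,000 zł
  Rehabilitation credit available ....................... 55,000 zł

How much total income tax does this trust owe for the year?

Shadow minimum tax:
  Adjusted income: 690,000 zł + 228,000 zł + 131,000 zł + 112,000 zł = 1,161,000 zł
  Exemption: 20% × (1,161,000 zł − 397,000 zł) = 152,800 zł ≥ 67,000 zł, so the exemption is fully phased out
  Base: 1,161,000 zł − 0 zł = 1,161,000 zł
  1,161,000 zł × 28% = 325,080 zł

Regular income tax:
  48,000 zł × 10% = 4,800 zł
  448,000 zł × 22% = 98,560 zł
  194,000 zł × 27% = 52,380 zł
  → 155,740 zł
  Less rehabilitation credit 55,000 zł → 100,740 zł

325,080 zł > 100,740 zł, so the shadow minimum tax is the binding amount.

325,080 zł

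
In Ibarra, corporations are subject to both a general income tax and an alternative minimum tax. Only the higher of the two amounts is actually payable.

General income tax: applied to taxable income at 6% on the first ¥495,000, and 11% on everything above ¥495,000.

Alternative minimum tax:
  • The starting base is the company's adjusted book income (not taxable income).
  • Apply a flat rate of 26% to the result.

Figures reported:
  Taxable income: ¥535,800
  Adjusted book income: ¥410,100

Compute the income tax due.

Alternative minimum tax:
  Base (adjusted book income): ¥410,100
  ¥410,100 × 26% = ¥106,626

General income tax:
  ¥495,000 × 6% = ¥29,700
  ¥40,800 × 11% = ¥4,488
  → ¥34,188

¥106,626 > ¥34,188, so the alternative minimum tax is the binding amount.

¥106,626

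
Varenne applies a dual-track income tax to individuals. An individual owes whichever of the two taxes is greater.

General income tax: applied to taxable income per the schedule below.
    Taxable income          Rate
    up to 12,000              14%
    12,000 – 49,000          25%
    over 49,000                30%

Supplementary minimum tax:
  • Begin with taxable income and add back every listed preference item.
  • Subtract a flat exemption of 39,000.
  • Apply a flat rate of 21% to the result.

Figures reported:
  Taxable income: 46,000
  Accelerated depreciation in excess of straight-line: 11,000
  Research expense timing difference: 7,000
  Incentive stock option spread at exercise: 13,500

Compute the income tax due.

General income tax:
  12,000 × 14% = 1,680
  34,000 × 25% = 8,500
  → 10,180

Supplementary minimum tax:
  Adjusted income: 46,000 + 11,000 + 7,000 + 13,500 = 77,500
  Less exemption 39,000 → base 38,500
  38,500 × 21% = 8,085

10,180 > 8,085, so the general income tax governs.

10,180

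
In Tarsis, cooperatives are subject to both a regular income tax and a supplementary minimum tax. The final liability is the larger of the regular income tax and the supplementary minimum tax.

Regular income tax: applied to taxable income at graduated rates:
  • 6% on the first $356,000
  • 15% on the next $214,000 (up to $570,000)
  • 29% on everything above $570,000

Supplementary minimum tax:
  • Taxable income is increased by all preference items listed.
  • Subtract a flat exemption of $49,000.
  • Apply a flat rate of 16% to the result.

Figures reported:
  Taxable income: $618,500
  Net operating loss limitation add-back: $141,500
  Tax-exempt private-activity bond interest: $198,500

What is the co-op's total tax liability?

Regular income tax:
  $356,000 × 6% = $21,360
  $214,000 × 15% = $32,100
  $48,500 × 29% = $14,065
  → $67,525

Supplementary minimum tax:
  Adjusted income: $618,500 + $141,500 + $198,500 = $958,500
  Less exemption $49,000 → base $909,500
  $909,500 × 16% = $145,520

$145,520 > $67,525, so the supplementary minimum tax is the binding amount.

$145,520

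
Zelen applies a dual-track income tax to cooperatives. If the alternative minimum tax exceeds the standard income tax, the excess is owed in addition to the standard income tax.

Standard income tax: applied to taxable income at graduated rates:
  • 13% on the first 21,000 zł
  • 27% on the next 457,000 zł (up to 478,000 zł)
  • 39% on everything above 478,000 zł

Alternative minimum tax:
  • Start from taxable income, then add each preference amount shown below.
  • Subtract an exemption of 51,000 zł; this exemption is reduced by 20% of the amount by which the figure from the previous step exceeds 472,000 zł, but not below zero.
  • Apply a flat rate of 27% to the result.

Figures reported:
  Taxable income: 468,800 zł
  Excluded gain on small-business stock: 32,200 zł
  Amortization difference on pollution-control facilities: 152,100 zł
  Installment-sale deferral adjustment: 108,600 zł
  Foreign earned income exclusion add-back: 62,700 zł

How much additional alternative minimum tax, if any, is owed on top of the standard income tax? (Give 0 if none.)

Alternative minimum tax:
  Adjusted income: 468,800 zł + 32,200 zł + 152,100 zł + 108,600 zł + 62,700 zł = 824,400 zł
  Exemption: 20% × (824,400 zł − 472,000 zł) = 70,480 zł ≥ 51,000 zł, so the exemption is fully phased out
  Base: 824,400 zł − 0 zł = 824,400 zł
  824,400 zł × 27% = 222,588 zł

Standard income tax:
  21,000 zł × 13% = 2,730 zł
  447,800 zł × 27% = 120,906 zł
  → 123,636 zł

Excess of alternative minimum tax over standard income tax: 222,588 zł − 123,636 zł = 98,952 zł.

98,952 zł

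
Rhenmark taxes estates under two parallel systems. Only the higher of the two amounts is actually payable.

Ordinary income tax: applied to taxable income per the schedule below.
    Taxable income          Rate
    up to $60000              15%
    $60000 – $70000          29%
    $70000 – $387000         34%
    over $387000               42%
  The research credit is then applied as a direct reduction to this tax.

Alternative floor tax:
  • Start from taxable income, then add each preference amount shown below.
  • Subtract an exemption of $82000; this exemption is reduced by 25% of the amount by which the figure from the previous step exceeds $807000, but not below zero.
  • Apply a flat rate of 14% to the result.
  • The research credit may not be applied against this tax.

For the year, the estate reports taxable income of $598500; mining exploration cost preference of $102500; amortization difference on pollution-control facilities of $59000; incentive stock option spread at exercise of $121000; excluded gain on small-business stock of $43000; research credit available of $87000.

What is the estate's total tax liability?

Ordinary income tax:
  $60000 × 15% = $9000
  $10000 × 29% = $2900
  $317000 × 34% = $107780
  $211500 × 42% = $88830
  → $208510
  Less research credit $87000 → $121510

Alternative floor tax:
  Adjusted income: $598500 + $102500 + $59000 + $121000 + $43000 = $924000
  Exemption: $82000 − 25% × ($924000 − $807000) = $82000 − $29250 = $52750
  Base: $924000 − $52750 = $871250
  $871250 × 14% = $121975

$121975 > $121510, so the alternative floor tax is the binding amount.

$121975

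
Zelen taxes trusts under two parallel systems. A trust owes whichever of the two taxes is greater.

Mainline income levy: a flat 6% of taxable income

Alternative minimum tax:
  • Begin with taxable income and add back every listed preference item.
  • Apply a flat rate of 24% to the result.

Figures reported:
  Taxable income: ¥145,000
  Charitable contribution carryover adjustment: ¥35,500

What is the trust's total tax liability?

Alternative minimum tax:
  Adjusted income: ¥145,000 + ¥35,500 = ¥180,500
  ¥180,500 × 24% = ¥43,320

Mainline income levy:
  ¥145,000 × 6% = ¥8,700

¥43,320 > ¥8,700, so the alternative minimum tax is the binding amount.

¥43,320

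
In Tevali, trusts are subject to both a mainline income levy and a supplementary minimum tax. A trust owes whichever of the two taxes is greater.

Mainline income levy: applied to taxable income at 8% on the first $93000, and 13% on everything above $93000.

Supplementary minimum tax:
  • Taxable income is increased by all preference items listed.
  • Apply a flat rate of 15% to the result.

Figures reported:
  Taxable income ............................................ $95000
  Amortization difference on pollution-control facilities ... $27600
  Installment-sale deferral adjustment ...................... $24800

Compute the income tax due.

Mainline income levy:
  $93000 × 8% = $7440
  $2000 × 13% = $260
  → $7700

Supplementary minimum tax:
  Adjusted income: $95000 + $27600 + $24800 = $147400
  $147400 × 15% = $22110

$22110 > $7700, so the supplementary minimum tax is the binding amount.

$22110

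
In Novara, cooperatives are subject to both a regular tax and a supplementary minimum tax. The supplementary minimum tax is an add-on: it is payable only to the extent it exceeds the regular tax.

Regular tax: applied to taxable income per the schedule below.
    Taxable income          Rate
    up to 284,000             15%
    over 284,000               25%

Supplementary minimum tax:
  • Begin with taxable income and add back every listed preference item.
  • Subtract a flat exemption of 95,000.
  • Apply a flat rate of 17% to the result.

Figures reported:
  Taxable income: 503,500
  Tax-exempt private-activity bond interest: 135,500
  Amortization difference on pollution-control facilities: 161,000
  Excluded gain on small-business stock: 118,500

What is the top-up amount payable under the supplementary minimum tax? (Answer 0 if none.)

42,520

Regular tax:
  284,000 × 15% = 42,600
  219,500 × 25% = 54,875
  → 97,475

Supplementary minimum tax:
  Adjusted income: 503,500 + 135,500 + 161,000 + 118,500 = 918,500
  Less exemption 95,000 → base 823,500
  823,500 × 17% = 139,995

Excess of supplementary minimum tax over regular tax: 139,995 − 97,475 = 42,520.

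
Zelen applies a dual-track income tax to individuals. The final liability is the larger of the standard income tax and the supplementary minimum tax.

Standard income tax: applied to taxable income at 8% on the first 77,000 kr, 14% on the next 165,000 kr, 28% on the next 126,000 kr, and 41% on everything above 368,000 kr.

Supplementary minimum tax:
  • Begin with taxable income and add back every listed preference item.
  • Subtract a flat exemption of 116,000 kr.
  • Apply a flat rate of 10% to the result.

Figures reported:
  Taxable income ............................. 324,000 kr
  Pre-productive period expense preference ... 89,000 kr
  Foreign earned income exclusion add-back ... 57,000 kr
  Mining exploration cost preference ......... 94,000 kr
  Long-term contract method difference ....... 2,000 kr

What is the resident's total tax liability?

Standard income tax:
  77,000 kr × 8% = 6,160 kr
  165,000 kr × 14% = 23,100 kr
  82,000 kr × 28% = 22,960 kr
  → 52,220 kr

Supplementary minimum tax:
  Adjusted income: 324,000 kr + 89,000 kr + 57,000 kr + 94,000 kr + 2,000 kr = 566,000 kr
  Less exemption 116,000 kr → base 450,000 kr
  450,000 kr × 10% = 45,000 kr

52,220 kr > 45,000 kr, so the standard income tax governs.

52,220 kr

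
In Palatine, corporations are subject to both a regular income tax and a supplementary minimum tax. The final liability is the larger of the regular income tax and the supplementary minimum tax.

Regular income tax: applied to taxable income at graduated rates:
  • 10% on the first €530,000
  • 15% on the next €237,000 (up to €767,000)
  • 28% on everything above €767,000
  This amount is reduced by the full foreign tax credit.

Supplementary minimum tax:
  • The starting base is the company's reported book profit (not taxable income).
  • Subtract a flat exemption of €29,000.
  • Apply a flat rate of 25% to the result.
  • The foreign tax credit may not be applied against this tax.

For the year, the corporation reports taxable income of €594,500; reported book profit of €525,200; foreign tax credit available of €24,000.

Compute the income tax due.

€124,050

Supplementary minimum tax:
  Base (reported book profit): €525,200
  Less exemption €29,000 → base €496,200
  €496,200 × 25% = €124,050

Regular income tax:
  €530,000 × 10% = €53,000
  €64,500 × 15% = €9,675
  → €62,675
  Less foreign tax credit €24,000 → €38,675

€124,050 > €38,675, so the supplementary minimum tax is the binding amount.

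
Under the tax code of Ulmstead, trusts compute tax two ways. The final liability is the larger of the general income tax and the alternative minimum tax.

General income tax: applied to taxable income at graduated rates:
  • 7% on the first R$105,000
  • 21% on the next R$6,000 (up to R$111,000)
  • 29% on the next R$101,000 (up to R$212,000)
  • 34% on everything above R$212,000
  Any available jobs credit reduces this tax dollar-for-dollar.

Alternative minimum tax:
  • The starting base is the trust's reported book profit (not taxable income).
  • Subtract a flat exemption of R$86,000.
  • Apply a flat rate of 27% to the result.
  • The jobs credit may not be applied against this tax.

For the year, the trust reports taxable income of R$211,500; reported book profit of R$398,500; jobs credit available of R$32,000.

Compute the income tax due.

R$84,375

General income tax:
  R$105,000 × 7% = R$7,350
  R$6,000 × 21% = R$1,260
  R$100,500 × 29% = R$29,145
  → R$37,755
  Less jobs credit R$32,000 → R$5,755

Alternative minimum tax:
  Base (reported book profit): R$398,500
  Less exemption R$86,000 → base R$312,500
  R$312,500 × 27% = R$84,375

R$84,375 > R$5,755, so the alternative minimum tax is the binding amount.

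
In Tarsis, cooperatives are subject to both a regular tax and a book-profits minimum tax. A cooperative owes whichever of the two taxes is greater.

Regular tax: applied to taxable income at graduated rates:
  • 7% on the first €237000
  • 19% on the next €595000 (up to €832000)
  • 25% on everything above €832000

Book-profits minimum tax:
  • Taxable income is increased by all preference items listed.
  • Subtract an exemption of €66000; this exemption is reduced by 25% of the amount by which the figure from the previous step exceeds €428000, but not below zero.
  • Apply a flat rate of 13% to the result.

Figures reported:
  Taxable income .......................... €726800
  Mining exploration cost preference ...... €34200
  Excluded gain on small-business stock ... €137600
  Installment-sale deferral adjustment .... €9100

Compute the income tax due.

Book-profits minimum tax:
  Adjusted income: €726800 + €34200 + €137600 + €9100 = €907700
  Exemption: 25% × (€907700 − €428000) = €119925 ≥ €66000, so the exemption is fully phased out
  Base: €907700 − €0 = €907700
  €907700 × 13% = €118001

Regular tax:
  €237000 × 7% = €16590
  €489800 × 19% = €93062
  → €109652

€118001 > €109652, so the book-profits minimum tax is the binding amount.

€118001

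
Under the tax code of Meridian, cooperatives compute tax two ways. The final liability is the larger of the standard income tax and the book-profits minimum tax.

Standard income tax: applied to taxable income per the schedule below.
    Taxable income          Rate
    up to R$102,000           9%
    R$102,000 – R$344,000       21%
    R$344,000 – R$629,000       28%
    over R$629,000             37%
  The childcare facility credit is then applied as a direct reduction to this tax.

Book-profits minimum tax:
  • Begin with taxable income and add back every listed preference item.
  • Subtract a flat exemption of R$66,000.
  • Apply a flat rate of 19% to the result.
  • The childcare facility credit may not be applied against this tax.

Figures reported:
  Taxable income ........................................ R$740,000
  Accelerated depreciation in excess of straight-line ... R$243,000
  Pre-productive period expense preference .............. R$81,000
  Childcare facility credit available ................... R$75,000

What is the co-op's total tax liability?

R$189,620

Standard income tax:
  R$102,000 × 9% = R$9,180
  R$242,000 × 21% = R$50,820
  R$285,000 × 28% = R$79,800
  R$111,000 × 37% = R$41,070
  → R$180,870
  Less childcare facility credit R$75,000 → R$105,870

Book-profits minimum tax:
  Adjusted income: R$740,000 + R$243,000 + R$81,000 = R$1,064,000
  Less exemption R$66,000 → base R$998,000
  R$998,000 × 19% = R$189,620

R$189,620 > R$105,870, so the book-profits minimum tax is the binding amount.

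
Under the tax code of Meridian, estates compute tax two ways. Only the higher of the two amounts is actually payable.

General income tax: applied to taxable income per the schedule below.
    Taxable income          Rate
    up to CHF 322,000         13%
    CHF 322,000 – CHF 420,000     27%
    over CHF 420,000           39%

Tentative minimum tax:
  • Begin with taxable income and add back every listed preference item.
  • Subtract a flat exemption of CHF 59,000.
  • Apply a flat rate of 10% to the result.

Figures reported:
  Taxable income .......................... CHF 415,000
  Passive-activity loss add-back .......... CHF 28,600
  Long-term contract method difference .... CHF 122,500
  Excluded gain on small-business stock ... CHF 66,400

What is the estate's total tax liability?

CHF 66,970

General income tax:
  CHF 322,000 × 13% = CHF 41,860
  CHF 93,000 × 27% = CHF 25,110
  → CHF 66,970

Tentative minimum tax:
  Adjusted income: CHF 415,000 + CHF 28,600 + CHF 122,500 + CHF 66,400 = CHF 632,500
  Less exemption CHF 59,000 → base CHF 573,500
  CHF 573,500 × 10% = CHF 57,350

CHF 66,970 > CHF 57,350, so the general income tax governs.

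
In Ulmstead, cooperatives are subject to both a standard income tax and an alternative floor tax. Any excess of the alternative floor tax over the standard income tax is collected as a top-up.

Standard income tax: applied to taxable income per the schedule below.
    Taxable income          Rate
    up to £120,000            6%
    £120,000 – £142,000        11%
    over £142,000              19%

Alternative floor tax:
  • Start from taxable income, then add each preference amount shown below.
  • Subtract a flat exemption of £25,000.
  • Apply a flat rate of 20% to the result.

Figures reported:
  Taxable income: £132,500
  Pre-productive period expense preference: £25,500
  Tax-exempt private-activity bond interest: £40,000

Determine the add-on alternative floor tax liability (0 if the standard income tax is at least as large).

Alternative floor tax:
  Adjusted income: £132,500 + £25,500 + £40,000 = £198,000
  Less exemption £25,000 → base £173,000
  £173,000 × 20% = £34,600

Standard income tax:
  £120,000 × 6% = £7,200
  £12,500 × 11% = £1,375
  → £8,575

Excess of alternative floor tax over standard income tax: £34,600 − £8,575 = £26,025.

£26,025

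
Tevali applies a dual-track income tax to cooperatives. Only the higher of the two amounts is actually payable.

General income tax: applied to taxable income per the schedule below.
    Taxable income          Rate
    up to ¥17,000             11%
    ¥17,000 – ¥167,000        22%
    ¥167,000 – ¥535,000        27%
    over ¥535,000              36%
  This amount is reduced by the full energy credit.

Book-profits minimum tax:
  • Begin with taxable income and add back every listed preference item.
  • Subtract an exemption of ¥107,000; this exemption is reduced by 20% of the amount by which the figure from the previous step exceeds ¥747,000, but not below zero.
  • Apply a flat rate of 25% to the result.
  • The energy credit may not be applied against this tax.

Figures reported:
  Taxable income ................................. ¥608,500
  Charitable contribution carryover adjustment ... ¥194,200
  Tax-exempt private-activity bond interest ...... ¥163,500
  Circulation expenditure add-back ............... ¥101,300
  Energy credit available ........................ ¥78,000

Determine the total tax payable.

¥256,150

General income tax:
  ¥17,000 × 11% = ¥1,870
  ¥150,000 × 22% = ¥33,000
  ¥368,000 × 27% = ¥99,360
  ¥73,500 × 36% = ¥26,460
  → ¥160,690
  Less energy credit ¥78,000 → ¥82,690

Book-profits minimum tax:
  Adjusted income: ¥608,500 + ¥194,200 + ¥163,500 + ¥101,300 = ¥1,067,500
  Exemption: ¥107,000 − 20% × (¥1,067,500 − ¥747,000) = ¥107,000 − ¥64,100 = ¥42,900
  Base: ¥1,067,500 − ¥42,900 = ¥1,024,600
  ¥1,024,600 × 25% = ¥256,150

¥256,150 > ¥82,690, so the book-profits minimum tax is the binding amount.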